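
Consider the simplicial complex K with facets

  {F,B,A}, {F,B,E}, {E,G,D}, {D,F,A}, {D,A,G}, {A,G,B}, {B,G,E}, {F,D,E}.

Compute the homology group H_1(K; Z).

H_1 ≅ 0.

Take the total order A < B < D < E < F < G on the vertex set. Then K (dimension 2) consists of the simplices:

  0-simplices (6): A, B, D, E, F, G
  1-simplices (12): AB, AD, AF, AG, BE, BF, BG, DE, DF, DG, EF, EG
  2-simplices (8): ABF, ABG, ADF, ADG, BEF, BEG, DEF, DEG

so the chain groups are C_0 ≅ Z^6, C_1 ≅ Z^12, C_2 ≅ Z^8.

Boundary ∂_1: C_1 → C_0 is given by ∂[p,q] = [q] − [p]. For instance
  ∂AB = B − A.
As a 6×12 matrix over Z this has rank 5, with invariant factors (1,1,1,1,1).

The boundary map ∂_2: C_2 → C_1 acts by ∂[p,q,r] = [q,r] − [p,r] + [p,q]. For instance
  ∂DEF = EF − DF + DE,
  ∂ABF = BF − AF + AB.
The resulting 12×8 matrix has rank 7, and its Smith normal form has invariant factors (1,1,1,1,1,1,1).

Now H_k = ker ∂_k / im ∂_{k+1}, so:

  H_1: rank ker ∂_1 − rank ∂_2 = (12 − 5) − 7 = 0, and the invariant factors of ∂_2 are all 1, so H_1 = 0.

(K is a triangulation of the 2-sphere S^2.)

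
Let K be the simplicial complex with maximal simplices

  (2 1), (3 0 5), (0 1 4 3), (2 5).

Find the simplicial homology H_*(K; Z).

H_0 = Z,  H_1 = Z,  H_2 = 0,  H_3 = 0.

Order the vertices as 0 < 1 < 2 < 3 < 4 < 5. Listing each simplex with vertices in this order, K has dimension 3 with simplices:

  0-simplices (6): [0], [1], [2], [3], [4], [5]
  1-simplices (10): [0,1], [0,3], [0,4], [0,5], [1,2], [1,3], [1,4], [2,5], [3,4], [3,5]
  2-simplices (5): [0,1,3], [0,1,4], [0,3,4], [0,3,5], [1,3,4]
  3-simplices (1): [0,1,3,4]

so the chain groups are C_0 ≅ Z^6, C_1 ≅ Z^10, C_2 ≅ Z^5, C_3 ≅ Z^1.

∂_1: C_1 → C_0 is given by ∂[p,q] = [q] − [p].
The 6×10 boundary matrix has rank 5 and Smith normal form diag(1,1,1,1,1).

Boundary ∂_2: C_2 → C_1 acts by ∂[p,q,r] = [q,r] − [p,r] + [p,q]. For instance
  ∂[0,1,3] = [1,3] − [0,3] + [0,1],
  ∂[0,1,4] = [1,4] − [0,4] + [0,1].
As a 10×5 matrix over Z this has rank 4, with invariant factors (1,1,1,1).

∂_3: C_3 → C_2 sends each 3-simplex σ to the alternating sum Σ_i (−1)^i (σ with its i-th vertex removed). For instance
  ∂[0,1,3,4] = [1,3,4] − [0,3,4] + [0,1,4] − [0,1,3].
The resulting 5×1 matrix has rank 1, and its Smith normal form has invariant factors (1).

Now H_k = ker ∂_k / im ∂_{k+1}, so:

  H_0: rank C_0 − rank ∂_1 = 6 − 5 = 1, and the invariant factors of ∂_1 are all 1, so H_0 = Z.
  H_1: rank ker ∂_1 − rank ∂_2 = (10 − 5) − 4 = 1, and the invariant factors of ∂_2 are all 1, so H_1 = Z.
  H_2: rank ker ∂_2 − rank ∂_3 = (5 − 4) − 1 = 0, and the invariant factors of ∂_3 are all 1, so H_2 = 0.
  H_3: rank ker ∂_3 − rank ∂_4 = (1 − 1) − 0 = 0, and there is no ∂_4, so H_3 = 0.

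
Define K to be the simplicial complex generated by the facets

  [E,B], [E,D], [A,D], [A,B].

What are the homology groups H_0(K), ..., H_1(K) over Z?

H_0 = Z,  H_1 = Z.

We work with the vertex ordering A < B < D < E. The simplices of K, each written with vertices in increasing order, are:

  0-simplices (4): A, B, D, E
  1-simplices (4): AB, AD, BE, DE

so the chain groups are C_0 ≅ Z^4, C_1 ≅ Z^4.

Boundary ∂_1: C_1 → C_0 sends each edge [p,q] (with p < q) to q − p. For instance
  ∂DE = E − D.
This gives a 4×4 integer matrix of rank 3; reducing to Smith normal form yields diagonal entries (1,1,1).

From H_k ≅ ker(∂_k) / im(∂_{k+1}) we obtain:

  H_0: rank C_0 − rank ∂_1 = 4 − 3 = 1, and the invariant factors of ∂_1 are all 1, so H_0 ≅ Z.
  H_1: rank ker ∂_1 − rank ∂_2 = (4 − 3) − 0 = 1, and there is no ∂_2, so H_1 ≅ Z.

As a check, the Euler characteristic is 4 − 4 = 0, which agrees with 1 − 1 = 0.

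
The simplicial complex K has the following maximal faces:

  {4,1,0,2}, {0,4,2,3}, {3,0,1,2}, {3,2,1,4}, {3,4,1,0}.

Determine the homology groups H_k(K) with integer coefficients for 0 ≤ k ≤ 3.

K has 5 vertices, 10 edges, 10 triangles, 5 3-simplices.
rank ∂_0 = 0, rank ∂_1 = 4 ⇒ b_0 = 5 − 0 − 4 = 1; all invariant factors of ∂_1 are 1 so no torsion. So H_0 ≅ Z.
rank ∂_1 = 4, rank ∂_2 = 6 ⇒ b_1 = 10 − 4 − 6 = 0; all invariant factors of ∂_2 are 1 so no torsion. So H_1 ≅ 0.
rank ∂_2 = 6, rank ∂_3 = 4 ⇒ b_2 = 10 − 6 − 4 = 0; all invariant factors of ∂_3 are 1 so no torsion. So H_2 ≅ 0.
rank ∂_3 = 4, rank ∂_4 = 0 ⇒ b_3 = 5 − 4 − 0 = 1. So H_3 ≅ Z.

H_0 ≅ Z,  H_1 = 0,  H_2 = 0,  H_3 ≅ Z.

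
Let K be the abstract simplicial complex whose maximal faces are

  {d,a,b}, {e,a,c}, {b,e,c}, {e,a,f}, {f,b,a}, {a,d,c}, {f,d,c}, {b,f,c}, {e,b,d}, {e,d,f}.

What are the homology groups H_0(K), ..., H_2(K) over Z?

H_0 = Z,  H_1 = Z/2,  H_2 = 0.

We work with the vertex ordering a < b < c < d < e < f. The simplices of K, each written with vertices in increasing order, are:

  0-simplices (6): a, b, c, d, e, f
  1-simplices (15): ab, ac, ad, ae, af, bc, bd, be, bf, cd, ce, cf, de, df, ef
  2-simplices (10): abd, abf, acd, ace, aef, bce, bcf, bde, cdf, def

Hence C_0 ≅ Z^6, C_1 ≅ Z^15, C_2 ≅ Z^10.

∂_1: C_1 → C_0 sends each edge [p,q] (with p < q) to q − p. For instance
  ∂bf = f − b.
The 6×15 boundary matrix has rank 5 and Smith normal form diag(1,1,1,1,1).

Boundary ∂_2: C_2 → C_1 sends each 2-simplex [p,q,r] to [q,r] − [p,r] + [p,q]. For instance
  ∂ace = ce − ae + ac,
  ∂acd = cd − ad + ac.
The resulting 15×10 matrix has rank 10, and its Smith normal form has invariant factors (1,1,1,1,1,1,1,1,1,2).

From H_k ≅ ker(∂_k) / im(∂_{k+1}) we obtain:

  H_0: rank C_0 − rank ∂_1 = 6 − 5 = 1, and the invariant factors of ∂_1 are all 1, so H_0 = Z.
  H_1: rank ker ∂_1 − rank ∂_2 = (15 − 5) − 10 = 0, and ∂_2 has invariant factor 2 > 1, so H_1 = Z/2.
  H_2: rank ker ∂_2 − rank ∂_3 = (10 − 10) − 0 = 0, and there is no ∂_3, so H_2 = 0.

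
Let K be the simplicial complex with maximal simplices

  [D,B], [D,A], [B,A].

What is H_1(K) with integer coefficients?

H_1 = Z.

We work with the vertex ordering A < B < D. The simplices of K, each written with vertices in increasing order, are:

  0-simplices (3): A, B, D
  1-simplices (3): AB, AD, BD

so the chain groups are C_0 ≅ Z^3, C_1 ≅ Z^3.

The boundary map ∂_1: C_1 → C_0 sends each edge [p,q] (with p < q) to q − p. For instance
  ∂BD = D − B.
This gives a 3×3 integer matrix of rank 2; reducing to Smith normal form yields diagonal entries (1,1).

Reading off H_k = ker ∂_k / im ∂_{k+1}:

  H_1: rank ker ∂_1 − rank ∂_2 = (3 − 2) − 0 = 1, and there is no ∂_2, so H_1 = Z.

(K is a triangulation of the circle S^1.)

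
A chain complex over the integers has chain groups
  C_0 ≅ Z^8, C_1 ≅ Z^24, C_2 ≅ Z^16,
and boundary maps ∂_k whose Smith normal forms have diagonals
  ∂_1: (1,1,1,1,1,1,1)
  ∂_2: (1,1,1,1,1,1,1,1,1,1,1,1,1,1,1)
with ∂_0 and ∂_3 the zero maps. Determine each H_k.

H_0 ≅ Z,  H_1 ≅ Z^2,  H_2 ≅ Z.

H_0: b_0 = 8 − 0 − 7 = 1; torsion from ∂_1 factors > 1: none. So H_0 ≅ Z.
H_1: b_1 = 24 − 7 − 15 = 2; torsion from ∂_2 factors > 1: none. So H_1 ≅ Z^2.
H_2: b_2 = 16 − 15 − 0 = 1; torsion from ∂_3 factors > 1: none. So H_2 ≅ Z.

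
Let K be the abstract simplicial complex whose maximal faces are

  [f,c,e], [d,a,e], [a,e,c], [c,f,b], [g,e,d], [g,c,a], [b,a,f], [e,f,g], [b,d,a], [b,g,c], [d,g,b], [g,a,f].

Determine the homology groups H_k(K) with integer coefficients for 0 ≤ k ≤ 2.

We work with the vertex ordering a < b < c < d < e < f < g. The simplices of K, each written with vertices in increasing order, are:

  0-simplices (7): a, b, c, d, e, f, g
  1-simplices (18): ab, ac, ad, ae, af, ag, bc, bd, bf, bg, ce, cf, cg, de, dg, ef, eg, fg
  2-simplices (12): abd, abf, ace, acg, ade, afg, bcf, bcg, bdg, cef, deg, efg

giving chain groups C_0 ≅ Z^7, C_1 ≅ Z^18, C_2 ≅ Z^12.

The boundary map ∂_1: C_1 → C_0 is given by ∂[p,q] = [q] − [p].
The 7×18 boundary matrix has rank 6 and Smith normal form diag(1,1,1,1,1,1).

The boundary map ∂_2: C_2 → C_1 maps a triangle to the signed sum of its edges. For instance
  ∂bcg = cg − bg + bc,
  ∂acg = cg − ag + ac.
As a 18×12 matrix over Z this has rank 12, with invariant factors (1,1,1,1,1,1,1,1,1,1,1,2).

Now H_k = ker ∂_k / im ∂_{k+1}, so:

  H_0: rank C_0 − rank ∂_1 = 7 − 6 = 1, and the invariant factors of ∂_1 are all 1, so H_0 ≅ Z.
  H_1: rank ker ∂_1 − rank ∂_2 = (18 − 6) − 12 = 0, and ∂_2 has invariant factor 2 > 1, so H_1 ≅ Z/2Z.
  H_2: rank ker ∂_2 − rank ∂_3 = (12 − 12) − 0 = 0, and there is no ∂_3, so H_2 ≅ 0.

H_0 ≅ Z,  H_1 ≅ Z/2Z,  H_2 = 0.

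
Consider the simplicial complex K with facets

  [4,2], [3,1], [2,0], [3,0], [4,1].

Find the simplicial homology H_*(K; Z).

H_0 ≅ Z,  H_1 ≅ Z.

Take the total order 0 < 1 < 2 < 3 < 4 on the vertex set. Then K (dimension 1) consists of the simplices:

  0-simplices (5): [0], [1], [2], [3], [4]
  1-simplices (5): [0,2], [0,3], [1,3], [1,4], [2,4]

so the chain groups are C_0 ≅ Z^5, C_1 ≅ Z^5.

∂_1: C_1 → C_0 is given by ∂[p,q] = [q] − [p].
As a 5×5 matrix over Z this has rank 4, with invariant factors (1,1,1,1).

From H_k ≅ ker(∂_k) / im(∂_{k+1}) we obtain:

  H_0: rank C_0 − rank ∂_1 = 5 − 4 = 1, and the invariant factors of ∂_1 are all 1, so H_0 ≅ Z.
  H_1: rank ker ∂_1 − rank ∂_2 = (5 − 4) − 0 = 1, and there is no ∂_2, so H_1 ≅ Z.

(K is a triangulation of the circle S^1.)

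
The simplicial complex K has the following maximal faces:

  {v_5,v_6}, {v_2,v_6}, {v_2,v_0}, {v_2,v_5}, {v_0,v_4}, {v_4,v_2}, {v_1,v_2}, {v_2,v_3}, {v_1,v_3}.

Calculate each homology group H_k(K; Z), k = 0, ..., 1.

H_0 = Z,  H_1 = Z^3.

K has 7 vertices, 9 edges.
rank ∂_0 = 0, rank ∂_1 = 6 ⇒ b_0 = 7 − 0 − 6 = 1; all invariant factors of ∂_1 are 1 so no torsion. So H_0 ≅ Z.
rank ∂_1 = 6, rank ∂_2 = 0 ⇒ b_1 = 9 − 6 − 0 = 3. So H_1 ≅ Z^3.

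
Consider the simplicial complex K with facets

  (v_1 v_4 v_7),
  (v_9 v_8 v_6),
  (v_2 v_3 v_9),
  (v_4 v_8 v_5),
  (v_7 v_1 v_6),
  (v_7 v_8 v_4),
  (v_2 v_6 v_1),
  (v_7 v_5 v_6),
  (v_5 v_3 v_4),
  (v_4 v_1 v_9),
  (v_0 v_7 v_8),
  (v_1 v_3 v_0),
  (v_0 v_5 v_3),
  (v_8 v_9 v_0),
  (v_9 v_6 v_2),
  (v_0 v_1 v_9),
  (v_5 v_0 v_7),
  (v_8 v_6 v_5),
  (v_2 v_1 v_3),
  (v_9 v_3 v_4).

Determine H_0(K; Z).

H_0 ≅ Z.

Take the total order v_0 < v_1 < v_2 < v_3 < v_4 < v_5 < v_6 < v_7 < v_8 < v_9 on the vertex set. Then K (dimension 2) consists of the simplices:

  0-simplices (10): [v_0], [v_1], [v_2], [v_3], [v_4], [v_5], [v_6], [v_7], [v_8], [v_9]
  1-simplices (30): (30 of them)
  2-simplices (20): (20 of them)

so the chain groups are C_0 ≅ Z^10, C_1 ≅ Z^30, C_2 ≅ Z^20.

Boundary ∂_1: C_1 → C_0 sends each edge [p,q] (with p < q) to q − p.
The resulting 10×30 matrix has rank 9, and its Smith normal form has invariant factors (1,1,1,1,1,1,1,1,1).

The boundary map ∂_2: C_2 → C_1 maps a triangle to the signed sum of its edges. For instance
  ∂[v_0,v_8,v_9] = [v_8,v_9] − [v_0,v_9] + [v_0,v_8],
  ∂[v_5,v_6,v_8] = [v_6,v_8] − [v_5,v_8] + [v_5,v_6].
The 30×20 boundary matrix has rank 20 and Smith normal form diag(1,1,1,1,1,1,1,1,1,1,1,1,1,1,1,1,1,1,1,2).

Reading off H_k = ker ∂_k / im ∂_{k+1}:

  H_0: rank C_0 − rank ∂_1 = 10 − 9 = 1, and the invariant factors of ∂_1 are all 1, so H_0 ≅ Z.

(K is a triangulation of the Klein bottle.)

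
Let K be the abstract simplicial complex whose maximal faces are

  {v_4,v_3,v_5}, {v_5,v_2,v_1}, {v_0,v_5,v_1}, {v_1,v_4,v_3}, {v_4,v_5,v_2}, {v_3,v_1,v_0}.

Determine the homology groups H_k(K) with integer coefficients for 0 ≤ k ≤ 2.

H_0 ≅ Z,  H_1 ≅ Z,  H_2 = 0.

Order the vertices as v_0 < v_1 < v_2 < v_3 < v_4 < v_5. Listing each simplex with vertices in this order, K has dimension 2 with simplices:

  0-simplices (6): [v_0], [v_1], [v_2], [v_3], [v_4], [v_5]
  1-simplices (12): [v_0,v_1], [v_0,v_3], [v_0,v_5], [v_1,v_2], [v_1,v_3], [v_1,v_4], [v_1,v_5], [v_2,v_4], [v_2,v_5], [v_3,v_4], [v_3,v_5], [v_4,v_5]
  2-simplices (6): [v_0,v_1,v_3], [v_0,v_1,v_5], [v_1,v_2,v_5], [v_1,v_3,v_4], [v_2,v_4,v_5], [v_3,v_4,v_5]

so the chain groups are C_0 ≅ Z^6, C_1 ≅ Z^12, C_2 ≅ Z^6.

The boundary map ∂_1: C_1 → C_0 maps an edge to its endpoints' difference, ∂[p,q] = q − p.
The resulting 6×12 matrix has rank 5, and its Smith normal form has invariant factors (1,1,1,1,1).

∂_2: C_2 → C_1 acts by ∂[p,q,r] = [q,r] − [p,r] + [p,q]. For instance
  ∂[v_0,v_1,v_5] = [v_1,v_5] − [v_0,v_5] + [v_0,v_1],
  ∂[v_3,v_4,v_5] = [v_4,v_5] − [v_3,v_5] + [v_3,v_4].
The resulting 12×6 matrix has rank 6, and its Smith normal form has invariant factors (1,1,1,1,1,1).

Computing H_k = (kernel of ∂_k) / (image of ∂_{k+1}):

  H_0: rank C_0 − rank ∂_1 = 6 − 5 = 1, and the invariant factors of ∂_1 are all 1, so H_0 = Z.
  H_1: rank ker ∂_1 − rank ∂_2 = (12 − 5) − 6 = 1, and the invariant factors of ∂_2 are all 1, so H_1 = Z.
  H_2: rank ker ∂_2 − rank ∂_3 = (6 − 6) − 0 = 0, and there is no ∂_3, so H_2 = 0.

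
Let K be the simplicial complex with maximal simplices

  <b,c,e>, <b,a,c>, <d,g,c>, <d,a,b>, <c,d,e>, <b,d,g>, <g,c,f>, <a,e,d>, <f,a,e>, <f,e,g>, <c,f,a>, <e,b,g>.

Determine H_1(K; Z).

Fix the vertex order a < b < c < d < e < f < g and write every simplex with vertices in increasing order. Then dim K = 2 and the simplices of K are:

  0-simplices (7): a, b, c, d, e, f, g
  1-simplices (18): ab, ac, ad, ae, af, bc, bd, be, bg, cd, ce, cf, cg, de, dg, ef, eg, fg
  2-simplices (12): abc, abd, acf, ade, aef, bce, bdg, beg, cde, cdg, cfg, efg

Hence C_0 ≅ Z^7, C_1 ≅ Z^18, C_2 ≅ Z^12.

∂_1: C_1 → C_0 maps an edge to its endpoints' difference, ∂[p,q] = q − p. For instance
  ∂fg = g − f.
This gives a 7×18 integer matrix of rank 6; reducing to Smith normal form yields diagonal entries (1,1,1,1,1,1).

∂_2: C_2 → C_1 acts by ∂[p,q,r] = [q,r] − [p,r] + [p,q]. For instance
  ∂abd = bd − ad + ab,
  ∂cdg = dg − cg + cd.
As a 18×12 matrix over Z this has rank 12, with invariant factors (1,1,1,1,1,1,1,1,1,1,1,2).

Computing H_k = (kernel of ∂_k) / (image of ∂_{k+1}):

  H_1: rank ker ∂_1 − rank ∂_2 = (18 − 6) − 12 = 0, and ∂_2 has invariant factor 2 > 1, so H_1 = Z/2.

(K is a triangulation of the real projective plane RP^2.)

H_1 ≅ Z/2.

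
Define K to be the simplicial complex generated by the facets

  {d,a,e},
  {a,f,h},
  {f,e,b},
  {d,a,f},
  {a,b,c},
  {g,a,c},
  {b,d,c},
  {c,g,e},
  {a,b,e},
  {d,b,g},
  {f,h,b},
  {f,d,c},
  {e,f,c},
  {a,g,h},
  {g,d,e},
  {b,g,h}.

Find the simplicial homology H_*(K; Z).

Fix the vertex order a < b < c < d < e < f < g < h and write every simplex with vertices in increasing order. Then dim K = 2 and the simplices of K are:

  0-simplices (8): a, b, c, d, e, f, g, h
  1-simplices (24): ab, ac, ad, ae, af, ag, ah, bc, bd, be, bf, bg, bh, cd, ce, cf, cg, de, df, dg, ef, eg, fh, gh
  2-simplices (16): abc, abe, acg, ade, adf, afh, agh, bcd, bdg, bef, bfh, bgh, cdf, cef, ceg, deg

Hence C_0 ≅ Z^8, C_1 ≅ Z^24, C_2 ≅ Z^16.

∂_1: C_1 → C_0 maps an edge to its endpoints' difference, ∂[p,q] = q − p. For instance
  ∂eg = g − e.
This gives a 8×24 integer matrix of rank 7; reducing to Smith normal form yields diagonal entries (1,1,1,1,1,1,1).

∂_2: C_2 → C_1 acts by ∂[p,q,r] = [q,r] − [p,r] + [p,q]. For instance
  ∂agh = gh − ah + ag,
  ∂abc = bc − ac + ab.
This gives a 24×16 integer matrix of rank 15; reducing to Smith normal form yields diagonal entries (1,1,1,1,1,1,1,1,1,1,1,1,1,1,1).

Computing H_k = (kernel of ∂_k) / (image of ∂_{k+1}):

  H_0: rank C_0 − rank ∂_1 = 8 − 7 = 1, and the invariant factors of ∂_1 are all 1, so H_0 ≅ Z.
  H_1: rank ker ∂_1 − rank ∂_2 = (24 − 7) − 15 = 2, and the invariant factors of ∂_2 are all 1, so H_1 ≅ Z^2.
  H_2: rank ker ∂_2 − rank ∂_3 = (16 − 15) − 0 = 1, and there is no ∂_3, so H_2 ≅ Z.

As a check, the Euler characteristic is 8 − 24 + 16 = 0, which agrees with 1 − 2 + 1 = 0.

H_0 = Z,  H_1 = Z^2,  H_2 = Z.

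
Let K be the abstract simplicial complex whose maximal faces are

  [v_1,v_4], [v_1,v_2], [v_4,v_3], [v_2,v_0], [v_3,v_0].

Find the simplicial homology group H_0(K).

Take the total order v_0 < v_1 < v_2 < v_3 < v_4 on the vertex set. Then K (dimension 1) consists of the simplices:

  0-simplices (5): [v_0], [v_1], [v_2], [v_3], [v_4]
  1-simplices (5): [v_0,v_2], [v_0,v_3], [v_1,v_2], [v_1,v_4], [v_3,v_4]

Hence C_0 ≅ Z^5, C_1 ≅ Z^5.

∂_1: C_1 → C_0 maps an edge to its endpoints' difference, ∂[p,q] = q − p.
The 5×5 boundary matrix has rank 4 and Smith normal form diag(1,1,1,1).

Now H_k = ker ∂_k / im ∂_{k+1}, so:

  H_0: rank C_0 − rank ∂_1 = 5 − 4 = 1, and the invariant factors of ∂_1 are all 1, so H_0 = Z.

(K is a triangulation of the circle S^1.)

H_0 = Z.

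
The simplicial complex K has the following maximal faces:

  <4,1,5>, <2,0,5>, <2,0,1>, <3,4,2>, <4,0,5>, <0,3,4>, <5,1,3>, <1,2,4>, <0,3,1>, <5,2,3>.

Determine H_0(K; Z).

Fix the vertex order 0 < 1 < 2 < 3 < 4 < 5 and write every simplex with vertices in increasing order. Then dim K = 2 and the simplices of K are:

  0-simplices (6): [0], [1], [2], [3], [4], [5]
  1-simplices (15): [0,1], [0,2], [0,3], [0,4], [0,5], [1,2], [1,3], [1,4], [1,5], [2,3], [2,4], [2,5], [3,4], [3,5], [4,5]
  2-simplices (10): [0,1,2], [0,1,3], [0,2,5], [0,3,4], [0,4,5], [1,2,4], [1,3,5], [1,4,5], [2,3,4], [2,3,5]

Hence C_0 ≅ Z^6, C_1 ≅ Z^15, C_2 ≅ Z^10.

The boundary map ∂_1: C_1 → C_0 maps an edge to its endpoints' difference, ∂[p,q] = q − p.
As a 6×15 matrix over Z this has rank 5, with invariant factors (1,1,1,1,1).

The boundary map ∂_2: C_2 → C_1 maps a triangle to the signed sum of its edges. For instance
  ∂[0,1,3] = [1,3] − [0,3] + [0,1],
  ∂[1,2,4] = [2,4] − [1,4] + [1,2].
This gives a 15×10 integer matrix of rank 10; reducing to Smith normal form yields diagonal entries (1,1,1,1,1,1,1,1,1,2).

From H_k ≅ ker(∂_k) / im(∂_{k+1}) we obtain:

  H_0: rank C_0 − rank ∂_1 = 6 − 5 = 1, and the invariant factors of ∂_1 are all 1, so H_0 ≅ Z.

H_0 ≅ Z.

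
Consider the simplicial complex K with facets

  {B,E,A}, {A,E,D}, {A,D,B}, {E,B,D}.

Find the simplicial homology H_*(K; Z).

H_0 ≅ Z,  H_1 = 0,  H_2 ≅ Z.

Order the vertices as A < B < D < E. Listing each simplex with vertices in this order, K has dimension 2 with simplices:

  0-simplices (4): A, B, D, E
  1-simplices (6): AB, AD, AE, BD, BE, DE
  2-simplices (4): ABD, ABE, ADE, BDE

so the chain groups are C_0 ≅ Z^4, C_1 ≅ Z^6, C_2 ≅ Z^4.

∂_1: C_1 → C_0 maps an edge to its endpoints' difference, ∂[p,q] = q − p.
This gives a 4×6 integer matrix of rank 3; reducing to Smith normal form yields diagonal entries (1,1,1).

Boundary ∂_2: C_2 → C_1 acts by ∂[p,q,r] = [q,r] − [p,r] + [p,q]. For instance
  ∂ABE = BE − AE + AB,
  ∂ABD = BD − AD + AB.
This gives a 6×4 integer matrix of rank 3; reducing to Smith normal form yields diagonal entries (1,1,1).

Reading off H_k = ker ∂_k / im ∂_{k+1}:

  H_0: rank C_0 − rank ∂_1 = 4 − 3 = 1, and the invariant factors of ∂_1 are all 1, so H_0 = Z.
  H_1: rank ker ∂_1 − rank ∂_2 = (6 − 3) − 3 = 0, and the invariant factors of ∂_2 are all 1, so H_1 = 0.
  H_2: rank ker ∂_2 − rank ∂_3 = (4 − 3) − 0 = 1, and there is no ∂_3, so H_2 = Z.

As a check, the Euler characteristic is 4 − 6 + 4 = 2, which agrees with 1 − 0 + 1 = 2.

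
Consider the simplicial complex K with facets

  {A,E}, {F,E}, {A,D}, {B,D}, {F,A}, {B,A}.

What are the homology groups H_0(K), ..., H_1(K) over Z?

H_0 = Z,  H_1 = Z^2.

We work with the vertex ordering A < B < D < E < F. The simplices of K, each written with vertices in increasing order, are:

  0-simplices (5): A, B, D, E, F
  1-simplices (6): AB, AD, AE, AF, BD, EF

so the chain groups are C_0 ≅ Z^5, C_1 ≅ Z^6.

∂_1: C_1 → C_0 maps an edge to its endpoints' difference, ∂[p,q] = q − p. For instance
  ∂AB = B − A.
This gives a 5×6 integer matrix of rank 4; reducing to Smith normal form yields diagonal entries (1,1,1,1).

From H_k ≅ ker(∂_k) / im(∂_{k+1}) we obtain:

  H_0: rank C_0 − rank ∂_1 = 5 − 4 = 1, and the invariant factors of ∂_1 are all 1, so H_0 = Z.
  H_1: rank ker ∂_1 − rank ∂_2 = (6 − 4) − 0 = 2, and there is no ∂_2, so H_1 = Z^2.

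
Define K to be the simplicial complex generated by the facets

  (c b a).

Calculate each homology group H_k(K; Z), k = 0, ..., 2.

Fix the vertex order a < b < c and write every simplex with vertices in increasing order. Then dim K = 2 and the simplices of K are:

  0-simplices (3): a, b, c
  1-simplices (3): ab, ac, bc
  2-simplices (1): abc

Hence C_0 ≅ Z^3, C_1 ≅ Z^3, C_2 ≅ Z^1.

Boundary ∂_1: C_1 → C_0 sends each edge [p,q] (with p < q) to q − p.
The 3×3 boundary matrix has rank 2 and Smith normal form diag(1,1).

The boundary map ∂_2: C_2 → C_1 acts by ∂[p,q,r] = [q,r] − [p,r] + [p,q]. For instance
  ∂abc = bc − ac + ab.
As a 3×1 matrix over Z this has rank 1, with invariant factors (1).

From H_k ≅ ker(∂_k) / im(∂_{k+1}) we obtain:

  H_0: rank C_0 − rank ∂_1 = 3 − 2 = 1, and the invariant factors of ∂_1 are all 1, so H_0 ≅ Z.
  H_1: rank ker ∂_1 − rank ∂_2 = (3 − 2) − 1 = 0, and the invariant factors of ∂_2 are all 1, so H_1 ≅ 0.
  H_2: rank ker ∂_2 − rank ∂_3 = (1 − 1) − 0 = 0, and there is no ∂_3, so H_2 ≅ 0.

H_0 = Z,  H_1 = 0,  H_2 = 0.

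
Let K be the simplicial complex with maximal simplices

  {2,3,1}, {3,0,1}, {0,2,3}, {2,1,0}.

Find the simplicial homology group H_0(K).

H_0 ≅ Z.

Fix the vertex order 0 < 1 < 2 < 3 and write every simplex with vertices in increasing order. Then dim K = 2 and the simplices of K are:

  0-simplices (4): [0], [1], [2], [3]
  1-simplices (6): [0,1], [0,2], [0,3], [1,2], [1,3], [2,3]
  2-simplices (4): [0,1,2], [0,1,3], [0,2,3], [1,2,3]

giving chain groups C_0 ≅ Z^4, C_1 ≅ Z^6, C_2 ≅ Z^4.

∂_1: C_1 → C_0 is given by ∂[p,q] = [q] − [p]. For instance
  ∂[0,1] = [1] − [0].
As a 4×6 matrix over Z this has rank 3, with invariant factors (1,1,1).

The boundary map ∂_2: C_2 → C_1 maps a triangle to the signed sum of its edges. For instance
  ∂[0,2,3] = [2,3] − [0,3] + [0,2],
  ∂[0,1,2] = [1,2] − [0,2] + [0,1].
The resulting 6×4 matrix has rank 3, and its Smith normal form has invariant factors (1,1,1).

Now H_k = ker ∂_k / im ∂_{k+1}, so:

  H_0: rank C_0 − rank ∂_1 = 4 − 3 = 1, and the invariant factors of ∂_1 are all 1, so H_0 = Z.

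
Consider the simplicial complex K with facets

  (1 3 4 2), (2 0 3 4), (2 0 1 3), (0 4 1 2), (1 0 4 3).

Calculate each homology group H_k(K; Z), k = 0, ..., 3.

H_0 ≅ Z,  H_1 = 0,  H_2 = 0,  H_3 ≅ Z.

Fix the vertex order 0 < 1 < 2 < 3 < 4 and write every simplex with vertices in increasing order. Then dim K = 3 and the simplices of K are:

  0-simplices (5): [0], [1], [2], [3], [4]
  1-simplices (10): [0,1], [0,2], [0,3], [0,4], [1,2], [1,3], [1,4], [2,3], [2,4], [3,4]
  2-simplices (10): [0,1,2], [0,1,3], [0,1,4], [0,2,3], [0,2,4], [0,3,4], [1,2,3], [1,2,4], [1,3,4], [2,3,4]
  3-simplices (5): [0,1,2,3], [0,1,2,4], [0,1,3,4], [0,2,3,4], [1,2,3,4]

so the chain groups are C_0 ≅ Z^5, C_1 ≅ Z^10, C_2 ≅ Z^10, C_3 ≅ Z^5.

The boundary map ∂_1: C_1 → C_0 sends each edge [p,q] (with p < q) to q − p.
The 5×10 boundary matrix has rank 4 and Smith normal form diag(1,1,1,1).

The boundary map ∂_2: C_2 → C_1 maps a triangle to the signed sum of its edges. For instance
  ∂[2,3,4] = [3,4] − [2,4] + [2,3],
  ∂[0,1,2] = [1,2] − [0,2] + [0,1].
As a 10×10 matrix over Z this has rank 6, with invariant factors (1,1,1,1,1,1).

∂_3: C_3 → C_2 sends each 3-simplex σ to the alternating sum Σ_i (−1)^i (σ with its i-th vertex removed). For instance
  ∂[0,1,2,4] = [1,2,4] − [0,2,4] + [0,1,4] − [0,1,2],
  ∂[0,1,3,4] = [1,3,4] − [0,3,4] + [0,1,4] − [0,1,3].
As a 10×5 matrix over Z this has rank 4, with invariant factors (1,1,1,1).

Now H_k = ker ∂_k / im ∂_{k+1}, so:

  H_0: rank C_0 − rank ∂_1 = 5 − 4 = 1, and the invariant factors of ∂_1 are all 1, so H_0 = Z.
  H_1: rank ker ∂_1 − rank ∂_2 = (10 − 4) − 6 = 0, and the invariant factors of ∂_2 are all 1, so H_1 = 0.
  H_2: rank ker ∂_2 − rank ∂_3 = (10 − 6) − 4 = 0, and the invariant factors of ∂_3 are all 1, so H_2 = 0.
  H_3: rank ker ∂_3 − rank ∂_4 = (5 − 4) − 0 = 1, and there is no ∂_4, so H_3 = Z.

As a check, the Euler characteristic is 5 − 10 + 10 − 5 = 0, which agrees with 1 − 0 + 0 − 1 = 0.
(K is a triangulation of the 3-sphere S^3.)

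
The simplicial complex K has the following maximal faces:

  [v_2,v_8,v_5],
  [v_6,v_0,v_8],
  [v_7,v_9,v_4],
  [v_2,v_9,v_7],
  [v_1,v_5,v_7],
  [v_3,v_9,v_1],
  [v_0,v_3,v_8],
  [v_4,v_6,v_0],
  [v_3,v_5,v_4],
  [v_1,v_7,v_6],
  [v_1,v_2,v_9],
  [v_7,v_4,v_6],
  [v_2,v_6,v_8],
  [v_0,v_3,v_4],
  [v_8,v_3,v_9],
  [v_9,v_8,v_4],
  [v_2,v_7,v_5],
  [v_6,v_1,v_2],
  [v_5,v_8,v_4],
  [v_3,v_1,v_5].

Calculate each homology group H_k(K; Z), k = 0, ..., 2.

H_0 ≅ Z,  H_1 ≅ Z ⊕ Z/2,  H_2 = 0.

Fix the vertex order v_0 < v_1 < v_2 < v_3 < v_4 < v_5 < v_6 < v_7 < v_8 < v_9 and write every simplex with vertices in increasing order. Then dim K = 2 and the simplices of K are:

  0-simplices (10): [v_0], [v_1], [v_2], [v_3], [v_4], [v_5], [v_6], [v_7], [v_8], [v_9]
  1-simplices (30): (30 of them)
  2-simplices (20): (20 of them)

giving chain groups C_0 ≅ Z^10, C_1 ≅ Z^30, C_2 ≅ Z^20.

∂_1: C_1 → C_0 is given by ∂[p,q] = [q] − [p]. For instance
  ∂[v_6,v_8] = [v_8] − [v_6].
As a 10×30 matrix over Z this has rank 9, with invariant factors (1,1,1,1,1,1,1,1,1).

∂_2: C_2 → C_1 acts by ∂[p,q,r] = [q,r] − [p,r] + [p,q]. For instance
  ∂[v_0,v_3,v_8] = [v_3,v_8] − [v_0,v_8] + [v_0,v_3],
  ∂[v_1,v_2,v_9] = [v_2,v_9] − [v_1,v_9] + [v_1,v_2].
The 30×20 boundary matrix has rank 20 and Smith normal form diag(1,1,1,1,1,1,1,1,1,1,1,1,1,1,1,1,1,1,1,2).

Now H_k = ker ∂_k / im ∂_{k+1}, so:

  H_0: rank C_0 − rank ∂_1 = 10 − 9 = 1, and the invariant factors of ∂_1 are all 1, so H_0 = Z.
  H_1: rank ker ∂_1 − rank ∂_2 = (30 − 9) − 20 = 1, and ∂_2 has invariant factor 2 > 1, so H_1 = Z ⊕ Z/2.
  H_2: rank ker ∂_2 − rank ∂_3 = (20 − 20) − 0 = 0, and there is no ∂_3, so H_2 = 0.

As a check, the Euler characteristic is 10 − 30 + 20 = 0, which agrees with 1 − 1 + 0 = 0.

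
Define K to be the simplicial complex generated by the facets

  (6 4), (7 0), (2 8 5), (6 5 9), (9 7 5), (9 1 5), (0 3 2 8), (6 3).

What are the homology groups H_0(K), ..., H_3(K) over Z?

H_0 ≅ Z,  H_1 ≅ Z^2,  H_2 = 0,  H_3 = 0.

We work with the vertex ordering 0 < 1 < 2 < 3 < 4 < 5 < 6 < 7 < 8 < 9. The simplices of K, each written with vertices in increasing order, are:

  0-simplices (10): [0], [1], [2], [3], [4], [5], [6], [7], [8], [9]
  1-simplices (18): [0,2], [0,3], [0,7], [0,8], [1,5], [1,9], [2,3], [2,5], [2,8], [3,6], [3,8], [4,6], [5,6], [5,7], [5,8], [5,9], [6,9], [7,9]
  2-simplices (8): [0,2,3], [0,2,8], [0,3,8], [1,5,9], [2,3,8], [2,5,8], [5,6,9], [5,7,9]
  3-simplices (1): [0,2,3,8]

Hence C_0 ≅ Z^10, C_1 ≅ Z^18, C_2 ≅ Z^8, C_3 ≅ Z^1.

Boundary ∂_1: C_1 → C_0 is given by ∂[p,q] = [q] − [p]. For instance
  ∂[1,9] = [9] − [1].
As a 10×18 matrix over Z this has rank 9, with invariant factors (1,1,1,1,1,1,1,1,1).

∂_2: C_2 → C_1 sends each 2-simplex [p,q,r] to [q,r] − [p,r] + [p,q]. For instance
  ∂[2,3,8] = [3,8] − [2,8] + [2,3],
  ∂[0,2,3] = [2,3] − [0,3] + [0,2].
As a 18×8 matrix over Z this has rank 7, with invariant factors (1,1,1,1,1,1,1).

The boundary map ∂_3: C_3 → C_2 sends each 3-simplex σ to the alternating sum Σ_i (−1)^i (σ with its i-th vertex removed). For instance
  ∂[0,2,3,8] = [2,3,8] − [0,3,8] + [0,2,8] − [0,2,3].
This gives a 8×1 integer matrix of rank 1; reducing to Smith normal form yields diagonal entries (1).

Computing H_k = (kernel of ∂_k) / (image of ∂_{k+1}):

  H_0: rank C_0 − rank ∂_1 = 10 − 9 = 1, and the invariant factors of ∂_1 are all 1, so H_0 ≅ Z.
  H_1: rank ker ∂_1 − rank ∂_2 = (18 − 9) − 7 = 2, and the invariant factors of ∂_2 are all 1, so H_1 ≅ Z^2.
  H_2: rank ker ∂_2 − rank ∂_3 = (8 − 7) − 1 = 0, and the invariant factors of ∂_3 are all 1, so H_2 ≅ 0.
  H_3: rank ker ∂_3 − rank ∂_4 = (1 − 1) − 0 = 0, and there is no ∂_4, so H_3 ≅ 0.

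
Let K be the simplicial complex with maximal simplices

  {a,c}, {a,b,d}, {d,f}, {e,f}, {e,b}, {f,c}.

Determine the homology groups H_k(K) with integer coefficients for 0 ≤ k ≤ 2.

H_0 ≅ Z,  H_1 ≅ Z^2,  H_2 = 0.

Order the vertices as a < b < c < d < e < f. Listing each simplex with vertices in this order, K has dimension 2 with simplices:

  0-simplices (6): a, b, c, d, e, f
  1-simplices (8): ab, ac, ad, bd, be, cf, df, ef
  2-simplices (1): abd

Hence C_0 ≅ Z^6, C_1 ≅ Z^8, C_2 ≅ Z^1.

∂_1: C_1 → C_0 sends each edge [p,q] (with p < q) to q − p.
The resulting 6×8 matrix has rank 5, and its Smith normal form has invariant factors (1,1,1,1,1).

The boundary map ∂_2: C_2 → C_1 acts by ∂[p,q,r] = [q,r] − [p,r] + [p,q]. For instance
  ∂abd = bd − ad + ab.
The 8×1 boundary matrix has rank 1 and Smith normal form diag(1).

From H_k ≅ ker(∂_k) / im(∂_{k+1}) we obtain:

  H_0: rank C_0 − rank ∂_1 = 6 − 5 = 1, and the invariant factors of ∂_1 are all 1, so H_0 ≅ Z.
  H_1: rank ker ∂_1 − rank ∂_2 = (8 − 5) − 1 = 2, and the invariant factors of ∂_2 are all 1, so H_1 ≅ Z^2.
  H_2: rank ker ∂_2 − rank ∂_3 = (1 − 1) − 0 = 0, and there is no ∂_3, so H_2 ≅ 0.

As a check, the Euler characteristic is 6 − 8 + 1 = -1, which agrees with 1 − 2 + 0 = -1.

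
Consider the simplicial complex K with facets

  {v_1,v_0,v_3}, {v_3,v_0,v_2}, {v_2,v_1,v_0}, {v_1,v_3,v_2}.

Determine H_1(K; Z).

H_1 ≅ 0.

We work with the vertex ordering v_0 < v_1 < v_2 < v_3. The simplices of K, each written with vertices in increasing order, are:

  0-simplices (4): [v_0], [v_1], [v_2], [v_3]
  1-simplices (6): [v_0,v_1], [v_0,v_2], [v_0,v_3], [v_1,v_2], [v_1,v_3], [v_2,v_3]
  2-simplices (4): [v_0,v_1,v_2], [v_0,v_1,v_3], [v_0,v_2,v_3], [v_1,v_2,v_3]

so the chain groups are C_0 ≅ Z^4, C_1 ≅ Z^6, C_2 ≅ Z^4.

The boundary map ∂_1: C_1 → C_0 is given by ∂[p,q] = [q] − [p].
The resulting 4×6 matrix has rank 3, and its Smith normal form has invariant factors (1,1,1).

The boundary map ∂_2: C_2 → C_1 maps a triangle to the signed sum of its edges. For instance
  ∂[v_0,v_1,v_3] = [v_1,v_3] − [v_0,v_3] + [v_0,v_1],
  ∂[v_0,v_1,v_2] = [v_1,v_2] − [v_0,v_2] + [v_0,v_1].
The resulting 6×4 matrix has rank 3, and its Smith normal form has invariant factors (1,1,1).

Now H_k = ker ∂_k / im ∂_{k+1}, so:

  H_1: rank ker ∂_1 − rank ∂_2 = (6 − 3) − 3 = 0, and the invariant factors of ∂_2 are all 1, so H_1 = 0.

(K is a triangulation of the 2-sphere S^2.)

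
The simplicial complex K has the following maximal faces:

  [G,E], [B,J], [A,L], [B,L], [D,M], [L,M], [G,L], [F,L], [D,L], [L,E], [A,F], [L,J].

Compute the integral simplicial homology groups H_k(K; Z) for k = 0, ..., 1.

H_0 ≅ Z,  H_1 ≅ Z^4.

We work with the vertex ordering A < B < D < E < F < G < J < L < M. The simplices of K, each written with vertices in increasing order, are:

  0-simplices (9): A, B, D, E, F, G, J, L, M
  1-simplices (12): AF, AL, BJ, BL, DL, DM, EG, EL, FL, GL, JL, LM

so the chain groups are C_0 ≅ Z^9, C_1 ≅ Z^12.

The boundary map ∂_1: C_1 → C_0 is given by ∂[p,q] = [q] − [p]. For instance
  ∂AF = F − A.
The resulting 9×12 matrix has rank 8, and its Smith normal form has invariant factors (1,1,1,1,1,1,1,1).

From H_k ≅ ker(∂_k) / im(∂_{k+1}) we obtain:

  H_0: rank C_0 − rank ∂_1 = 9 − 8 = 1, and the invariant factors of ∂_1 are all 1, so H_0 = Z.
  H_1: rank ker ∂_1 − rank ∂_2 = (12 − 8) − 0 = 4, and there is no ∂_2, so H_1 = Z^4.

As a check, the Euler characteristic is 9 − 12 = -3, which agrees with 1 − 4 = -3.
(K is a triangulation of a wedge of 4 circles.)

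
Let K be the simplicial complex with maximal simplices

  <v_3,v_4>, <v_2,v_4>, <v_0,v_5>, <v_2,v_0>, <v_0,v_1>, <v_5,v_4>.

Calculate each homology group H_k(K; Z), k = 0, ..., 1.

We work with the vertex ordering v_0 < v_1 < v_2 < v_3 < v_4 < v_5. The simplices of K, each written with vertices in increasing order, are:

  0-simplices (6): [v_0], [v_1], [v_2], [v_3], [v_4], [v_5]
  1-simplices (6): [v_0,v_1], [v_0,v_2], [v_0,v_5], [v_2,v_4], [v_3,v_4], [v_4,v_5]

giving chain groups C_0 ≅ Z^6, C_1 ≅ Z^6.

The boundary map ∂_1: C_1 → C_0 is given by ∂[p,q] = [q] − [p].
The 6×6 boundary matrix has rank 5 and Smith normal form diag(1,1,1,1,1).

From H_k ≅ ker(∂_k) / im(∂_{k+1}) we obtain:

  H_0: rank C_0 − rank ∂_1 = 6 − 5 = 1, and the invariant factors of ∂_1 are all 1, so H_0 = Z.
  H_1: rank ker ∂_1 − rank ∂_2 = (6 − 5) − 0 = 1, and there is no ∂_2, so H_1 = Z.

H_0 ≅ Z,  H_1 ≅ Z.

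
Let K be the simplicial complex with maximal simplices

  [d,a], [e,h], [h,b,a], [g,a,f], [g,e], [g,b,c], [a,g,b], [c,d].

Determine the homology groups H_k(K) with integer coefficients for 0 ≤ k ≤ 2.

Fix the vertex order a < b < c < d < e < f < g < h and write every simplex with vertices in increasing order. Then dim K = 2 and the simplices of K are:

  0-simplices (8): a, b, c, d, e, f, g, h
  1-simplices (13): ab, ad, af, ag, ah, bc, bg, bh, cd, cg, eg, eh, fg
  2-simplices (4): abg, abh, afg, bcg

giving chain groups C_0 ≅ Z^8, C_1 ≅ Z^13, C_2 ≅ Z^4.

The boundary map ∂_1: C_1 → C_0 is given by ∂[p,q] = [q] − [p].
As a 8×13 matrix over Z this has rank 7, with invariant factors (1,1,1,1,1,1,1).

∂_2: C_2 → C_1 maps a triangle to the signed sum of its edges. For instance
  ∂abh = bh − ah + ab,
  ∂bcg = cg − bg + bc.
The resulting 13×4 matrix has rank 4, and its Smith normal form has invariant factors (1,1,1,1).

From H_k ≅ ker(∂_k) / im(∂_{k+1}) we obtain:

  H_0: rank C_0 − rank ∂_1 = 8 − 7 = 1, and the invariant factors of ∂_1 are all 1, so H_0 = Z.
  H_1: rank ker ∂_1 − rank ∂_2 = (13 − 7) − 4 = 2, and the invariant factors of ∂_2 are all 1, so H_1 = Z^2.
  H_2: rank ker ∂_2 − rank ∂_3 = (4 − 4) − 0 = 0, and there is no ∂_3, so H_2 = 0.

As a check, the Euler characteristic is 8 − 13 + 4 = -1, which agrees with 1 − 2 + 0 = -1.

H_0 = Z,  H_1 = Z^2,  H_2 = 0.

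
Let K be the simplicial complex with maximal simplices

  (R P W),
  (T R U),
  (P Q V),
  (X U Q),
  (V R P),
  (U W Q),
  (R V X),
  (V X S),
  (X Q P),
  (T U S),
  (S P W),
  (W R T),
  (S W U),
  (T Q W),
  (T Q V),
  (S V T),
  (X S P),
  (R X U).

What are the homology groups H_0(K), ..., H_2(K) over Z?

Order the vertices as P < Q < R < S < T < U < V < W < X. Listing each simplex with vertices in this order, K has dimension 2 with simplices:

  0-simplices (9): P, Q, R, S, T, U, V, W, X
  1-simplices (27): PQ, PR, PS, PV, PW, PX, QT, QU, QV, QW, QX, RT, RU, RV, RW, RX, ST, SU, SV, SW, SX, TU, TV, TW, UW, UX, VX
  2-simplices (18): PQV, PQX, PRV, PRW, PSW, PSX, QTV, QTW, QUW, QUX, RTU, RTW, RUX, RVX, STU, STV, SUW, SVX

giving chain groups C_0 ≅ Z^9, C_1 ≅ Z^27, C_2 ≅ Z^18.

Boundary ∂_1: C_1 → C_0 sends each edge [p,q] (with p < q) to q − p. For instance
  ∂RV = V − R.
The 9×27 boundary matrix has rank 8 and Smith normal form diag(1,1,1,1,1,1,1,1).

Boundary ∂_2: C_2 → C_1 sends each 2-simplex [p,q,r] to [q,r] − [p,r] + [p,q]. For instance
  ∂STV = TV − SV + ST,
  ∂PRV = RV − PV + PR.
The 27×18 boundary matrix has rank 18 and Smith normal form diag(1,1,1,1,1,1,1,1,1,1,1,1,1,1,1,1,1,2).

Reading off H_k = ker ∂_k / im ∂_{k+1}:

  H_0: rank C_0 − rank ∂_1 = 9 − 8 = 1, and the invariant factors of ∂_1 are all 1, so H_0 ≅ Z.
  H_1: rank ker ∂_1 − rank ∂_2 = (27 − 8) − 18 = 1, and ∂_2 has invariant factor 2 > 1, so H_1 ≅ Z ⊕ Z/2Z.
  H_2: rank ker ∂_2 − rank ∂_3 = (18 − 18) − 0 = 0, and there is no ∂_3, so H_2 ≅ 0.

H_0 ≅ Z,  H_1 ≅ Z ⊕ Z/2Z,  H_2 = 0.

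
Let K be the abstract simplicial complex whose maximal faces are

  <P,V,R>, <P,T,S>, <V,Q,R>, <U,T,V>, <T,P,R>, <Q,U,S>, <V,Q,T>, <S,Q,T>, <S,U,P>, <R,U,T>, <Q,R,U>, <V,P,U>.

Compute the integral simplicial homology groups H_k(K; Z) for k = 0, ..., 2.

H_0 ≅ Z,  H_1 ≅ Z/2Z,  H_2 = 0.

K has 7 vertices, 18 edges, 12 triangles.
rank ∂_0 = 0, rank ∂_1 = 6 ⇒ b_0 = 7 − 0 − 6 = 1; all invariant factors of ∂_1 are 1 so no torsion. So H_0 = Z.
rank ∂_1 = 6, rank ∂_2 = 12 ⇒ b_1 = 18 − 6 − 12 = 0; ∂_2 has invariant factor(s) [2] giving torsion. So H_1 = Z/2Z.
rank ∂_2 = 12, rank ∂_3 = 0 ⇒ b_2 = 12 − 12 − 0 = 0. So H_2 = 0.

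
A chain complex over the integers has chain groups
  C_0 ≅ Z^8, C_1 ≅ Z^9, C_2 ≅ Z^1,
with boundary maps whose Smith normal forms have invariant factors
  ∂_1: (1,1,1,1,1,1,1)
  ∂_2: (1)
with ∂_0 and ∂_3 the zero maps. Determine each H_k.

H_0 = Z,  H_1 = Z,  H_2 = 0.

H_0: b_0 = 8 − 0 − 7 = 1; torsion from ∂_1 factors > 1: none. So H_0 = Z.
H_1: b_1 = 9 − 7 − 1 = 1; torsion from ∂_2 factors > 1: none. So H_1 = Z.
H_2: b_2 = 1 − 1 − 0 = 0; torsion from ∂_3 factors > 1: none. So H_2 = 0.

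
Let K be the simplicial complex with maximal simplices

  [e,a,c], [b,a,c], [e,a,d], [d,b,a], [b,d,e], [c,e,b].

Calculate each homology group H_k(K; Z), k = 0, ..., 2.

Order the vertices as a < b < c < d < e. Listing each simplex with vertices in this order, K has dimension 2 with simplices:

  0-simplices (5): a, b, c, d, e
  1-simplices (9): ab, ac, ad, ae, bc, bd, be, ce, de
  2-simplices (6): abc, abd, ace, ade, bce, bde

so the chain groups are C_0 ≅ Z^5, C_1 ≅ Z^9, C_2 ≅ Z^6.

∂_1: C_1 → C_0 is given by ∂[p,q] = [q] − [p].
The 5×9 boundary matrix has rank 4 and Smith normal form diag(1,1,1,1).

∂_2: C_2 → C_1 sends each 2-simplex [p,q,r] to [q,r] − [p,r] + [p,q]. For instance
  ∂ace = ce − ae + ac,
  ∂bce = ce − be + bc.
As a 9×6 matrix over Z this has rank 5, with invariant factors (1,1,1,1,1).

Now H_k = ker ∂_k / im ∂_{k+1}, so:

  H_0: rank C_0 − rank ∂_1 = 5 − 4 = 1, and the invariant factors of ∂_1 are all 1, so H_0 ≅ Z.
  H_1: rank ker ∂_1 − rank ∂_2 = (9 − 4) − 5 = 0, and the invariant factors of ∂_2 are all 1, so H_1 ≅ 0.
  H_2: rank ker ∂_2 − rank ∂_3 = (6 − 5) − 0 = 1, and there is no ∂_3, so H_2 ≅ Z.

H_0 = Z,  H_1 = 0,  H_2 = Z.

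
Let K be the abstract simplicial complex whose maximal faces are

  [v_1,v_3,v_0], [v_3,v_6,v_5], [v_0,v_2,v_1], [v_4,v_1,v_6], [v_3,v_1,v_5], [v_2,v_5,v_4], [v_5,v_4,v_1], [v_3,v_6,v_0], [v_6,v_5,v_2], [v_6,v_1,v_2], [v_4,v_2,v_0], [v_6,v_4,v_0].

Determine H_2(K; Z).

H_2 = 0.

Take the total order v_0 < v_1 < v_2 < v_3 < v_4 < v_5 < v_6 on the vertex set. Then K (dimension 2) consists of the simplices:

  0-simplices (7): [v_0], [v_1], [v_2], [v_3], [v_4], [v_5], [v_6]
  1-simplices (18): (18 of them)
  2-simplices (12): (12 of them)

giving chain groups C_0 ≅ Z^7, C_1 ≅ Z^18, C_2 ≅ Z^12.

Boundary ∂_1: C_1 → C_0 maps an edge to its endpoints' difference, ∂[p,q] = q − p. For instance
  ∂[v_0,v_1] = [v_1] − [v_0].
The resulting 7×18 matrix has rank 6, and its Smith normal form has invariant factors (1,1,1,1,1,1).

Boundary ∂_2: C_2 → C_1 maps a triangle to the signed sum of its edges. For instance
  ∂[v_2,v_4,v_5] = [v_4,v_5] − [v_2,v_5] + [v_2,v_4],
  ∂[v_3,v_5,v_6] = [v_5,v_6] − [v_3,v_6] + [v_3,v_5].
As a 18×12 matrix over Z this has rank 12, with invariant factors (1,1,1,1,1,1,1,1,1,1,1,2).

Reading off H_k = ker ∂_k / im ∂_{k+1}:

  H_2: rank ker ∂_2 − rank ∂_3 = (12 − 12) − 0 = 0, and there is no ∂_3, so H_2 ≅ 0.

(K is a triangulation of the real projective plane RP^2.)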